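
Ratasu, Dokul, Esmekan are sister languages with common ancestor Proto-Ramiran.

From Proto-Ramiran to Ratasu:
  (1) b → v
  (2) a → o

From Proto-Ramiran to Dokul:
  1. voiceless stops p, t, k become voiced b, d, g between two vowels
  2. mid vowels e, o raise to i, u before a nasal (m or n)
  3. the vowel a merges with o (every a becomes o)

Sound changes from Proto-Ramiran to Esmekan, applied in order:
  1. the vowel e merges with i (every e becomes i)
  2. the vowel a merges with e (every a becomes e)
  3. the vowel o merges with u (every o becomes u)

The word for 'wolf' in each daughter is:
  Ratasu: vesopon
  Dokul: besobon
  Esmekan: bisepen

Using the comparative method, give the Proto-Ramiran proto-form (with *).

Position 2: Ratasu has e, Dokul has e, Esmekan has i. Ratasu preserves e here (none of its changes turn any other segment into e), so the proto-segment is *e.
Position 6: Ratasu has o, Dokul has o, Esmekan has e. In Esmekan, e can only continue *a, so the proto-segment is *a.
Position 5: Ratasu has p, Dokul has b, Esmekan has p. Ratasu preserves p here (none of its changes turn any other segment into p), so the proto-segment is *p.
This points to *besapan. Verify forward in each daughter:
Ratasu: start from *besapan.
  rule 1 (unconditioned shift): besapan → vesapan
  rule 2 (vowel merger): vesapan → vesopon
  ⇒ Ratasu vesopon
Dokul: start from *besapan.
  rule 1 (intervocalic voicing): besapan → besaban
  rule 2: no change — besaban
  rule 3 (vowel merger): besaban → besobon
  ⇒ Dokul besobon
Esmekan: *besapan
  besapan → bisapan   [vowel merger]
  bisapan → bisepen   [vowel merger]
  bisepen (rule 3 does not apply)
  giving Esmekan bisepen.
Only *besapan yields all of Ratasu vesopon, Dokul besobon, Esmekan bisepen.

*besapan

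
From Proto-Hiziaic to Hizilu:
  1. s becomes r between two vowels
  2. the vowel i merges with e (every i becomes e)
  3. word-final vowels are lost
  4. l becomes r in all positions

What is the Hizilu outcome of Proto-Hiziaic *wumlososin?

Hizilu: *wumlososin
  wumlososin → wumlororin   [rhotacism]
  wumlororin → wumlororen   [vowel merger]
  wumlororen (rule 3 does not apply)
  wumlororen → wumrororen   [unconditioned shift]
  giving Hizilu wumrororen.

wumrororen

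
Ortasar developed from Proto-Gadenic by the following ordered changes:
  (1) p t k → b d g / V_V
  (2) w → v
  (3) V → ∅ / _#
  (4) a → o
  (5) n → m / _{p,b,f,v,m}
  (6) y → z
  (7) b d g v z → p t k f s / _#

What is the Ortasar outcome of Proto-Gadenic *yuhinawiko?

zuhinovik

Ortasar: *yuhinawiko
  yuhinawiko → yuhinawigo   [intervocalic voicing]
  yuhinawigo → yuhinavigo   [unconditioned shift]
  yuhinavigo → yuhinavig   [apocope]
  yuhinavig → yuhinovig   [vowel merger]
  yuhinovig (rule 5 does not apply)
  yuhinovig → zuhinovig   [unconditioned shift]
  zuhinovig → zuhinovik   [final devoicing]
  giving Ortasar zuhinovik.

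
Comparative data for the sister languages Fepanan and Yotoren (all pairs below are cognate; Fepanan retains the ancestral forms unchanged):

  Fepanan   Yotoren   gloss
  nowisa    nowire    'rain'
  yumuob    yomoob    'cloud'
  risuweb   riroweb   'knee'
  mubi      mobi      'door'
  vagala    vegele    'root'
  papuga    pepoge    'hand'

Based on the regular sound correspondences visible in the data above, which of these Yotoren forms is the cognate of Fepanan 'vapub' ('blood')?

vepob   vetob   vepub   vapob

papuga ~ pepoge — Fepanan a corresponds to Yotoren e after a consonant, before a labial obstruent.
mubi ~ mobi — Fepanan u corresponds to Yotoren o after a consonant, before a labial obstruent.
Applying these to Fepanan 'vapub':
  vapub → vepub   (a→e after a consonant, before a labial obstruent)
  vepub → vepob   (u→o after a consonant, before a labial obstruent)
So the Yotoren cognate is 'vepob'.

vepob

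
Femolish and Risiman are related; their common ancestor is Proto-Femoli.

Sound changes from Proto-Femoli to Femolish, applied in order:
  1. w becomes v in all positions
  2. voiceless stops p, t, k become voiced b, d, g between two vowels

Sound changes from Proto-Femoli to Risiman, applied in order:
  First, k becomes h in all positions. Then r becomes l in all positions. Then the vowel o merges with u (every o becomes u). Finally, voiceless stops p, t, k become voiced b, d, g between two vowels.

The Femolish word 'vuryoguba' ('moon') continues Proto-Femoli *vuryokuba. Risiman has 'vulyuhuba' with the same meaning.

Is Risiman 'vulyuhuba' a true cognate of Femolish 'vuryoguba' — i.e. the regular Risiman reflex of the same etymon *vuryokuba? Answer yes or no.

yes

Derive the expected Risiman reflex of *vuryokuba:
Risiman: *vuryokuba > vuryohuba > vulyohuba > vulyuhuba  (by unconditioned shift, unconditioned shift, vowel merger)
Risiman 'vulyuhuba' matches the regular reflex exactly, so the pair is cognate.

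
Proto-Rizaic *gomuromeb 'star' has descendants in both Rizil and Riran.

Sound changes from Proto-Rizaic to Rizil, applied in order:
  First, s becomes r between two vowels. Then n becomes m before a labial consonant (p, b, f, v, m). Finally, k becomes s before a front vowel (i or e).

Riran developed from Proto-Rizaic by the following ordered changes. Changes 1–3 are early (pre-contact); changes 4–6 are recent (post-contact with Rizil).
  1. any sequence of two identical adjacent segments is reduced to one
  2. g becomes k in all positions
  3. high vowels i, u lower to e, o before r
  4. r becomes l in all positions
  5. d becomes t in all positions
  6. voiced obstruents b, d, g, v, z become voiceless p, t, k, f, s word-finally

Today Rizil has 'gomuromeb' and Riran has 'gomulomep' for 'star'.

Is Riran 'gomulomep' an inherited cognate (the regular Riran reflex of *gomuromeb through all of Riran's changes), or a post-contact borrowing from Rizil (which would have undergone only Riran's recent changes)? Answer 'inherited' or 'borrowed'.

If inherited, *gomuromeb would pass through all of Riran's changes:
Riran: *gomuromeb > komuromeb > komoromeb > komolomeb > komolomep  (by unconditioned shift, pre-rhotic lowering, unconditioned shift, final devoicing)
If borrowed from Rizil 'gomuromeb' after the early changes, it would undergo only the recent ones:
  rule 4 (unconditioned shift): gomuromeb → gomulomeb
  rule 5 (unconditioned shift): no change (gomulomeb)
  rule 6 (final devoicing): gomulomeb → gomulomep
  ⇒ as a loan: gomulomep
Riran 'gomulomep' matches the loan outcome 'gomulomep', not the inherited 'komolomep' — it skipped the early Riran changes, so it was borrowed from Rizil.

borrowed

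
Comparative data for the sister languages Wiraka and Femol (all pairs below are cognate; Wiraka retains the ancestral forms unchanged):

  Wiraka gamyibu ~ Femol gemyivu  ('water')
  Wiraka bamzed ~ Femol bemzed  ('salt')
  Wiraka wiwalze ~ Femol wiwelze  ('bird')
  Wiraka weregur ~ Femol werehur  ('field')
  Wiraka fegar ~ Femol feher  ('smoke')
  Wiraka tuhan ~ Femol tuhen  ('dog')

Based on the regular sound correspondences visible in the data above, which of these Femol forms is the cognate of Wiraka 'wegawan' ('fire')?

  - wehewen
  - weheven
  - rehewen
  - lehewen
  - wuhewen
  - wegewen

wehewen

fegar ~ feher — Wiraka g corresponds to Femol h between vowels (before a back vowel).
wiwalze ~ wiwelze — Wiraka a corresponds to Femol e after a consonant, before a consonant other than r, m, n, p, b, f, v.
tuhan ~ tuhen — Wiraka a corresponds to Femol e after a consonant, before a nasal.
Applying these to Wiraka 'wegawan':
  wegawan → wehawan   (g→h between vowels (before a back vowel))
  wehawan → wehewan   (a→e after a consonant, before a consonant other than r, m, n, p, b, f, v)
  wehewan → wehewen   (a→e after a consonant, before a nasal)
So the Femol cognate is 'wehewen'.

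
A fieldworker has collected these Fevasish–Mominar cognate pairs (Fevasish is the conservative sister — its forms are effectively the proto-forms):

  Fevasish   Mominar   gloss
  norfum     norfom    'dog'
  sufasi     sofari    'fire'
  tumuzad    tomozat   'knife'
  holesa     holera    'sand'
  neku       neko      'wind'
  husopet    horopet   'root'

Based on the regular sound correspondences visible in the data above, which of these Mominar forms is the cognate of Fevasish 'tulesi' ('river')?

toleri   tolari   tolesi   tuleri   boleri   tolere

toleri

tumuzad ~ tomozat, husopet ~ horopet — Fevasish u corresponds to Mominar o after a consonant, before a consonant other than r, m, n, p, b, f, v.
sufasi ~ sofari — Fevasish s corresponds to Mominar r between vowels (before a front vowel).
Applying these to Fevasish 'tulesi':
  tulesi → tolesi   (u→o after a consonant, before a consonant other than r, m, n, p, b, f, v)
  tolesi → toleri   (s→r between vowels (before a front vowel))
So the Mominar cognate is 'toleri'.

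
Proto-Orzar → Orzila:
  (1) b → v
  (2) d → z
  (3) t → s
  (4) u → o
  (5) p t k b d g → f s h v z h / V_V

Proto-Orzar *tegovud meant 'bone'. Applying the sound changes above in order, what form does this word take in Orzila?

sehovoz

Orzila: *tegovud > tegovuz > segovuz > segovoz > sehovoz  (by unconditioned shift, unconditioned shift, vowel merger, intervocalic lenition)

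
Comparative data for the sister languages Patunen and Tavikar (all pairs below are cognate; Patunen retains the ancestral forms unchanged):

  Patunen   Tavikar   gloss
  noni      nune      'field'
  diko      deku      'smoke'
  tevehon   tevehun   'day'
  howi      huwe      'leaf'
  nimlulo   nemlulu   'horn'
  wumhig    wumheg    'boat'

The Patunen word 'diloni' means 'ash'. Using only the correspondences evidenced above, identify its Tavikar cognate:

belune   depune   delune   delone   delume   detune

diko ~ deku, wumhig ~ wumheg — Patunen i corresponds to Tavikar e after a consonant, before a consonant other than r, m, n, p, b, f, v.
noni ~ nune, tevehon ~ tevehun — Patunen o corresponds to Tavikar u after a consonant, before a nasal.
noni ~ nune, howi ~ huwe — Patunen i corresponds to Tavikar e word-finally.
Applying these to Patunen 'diloni':
  diloni → deloni   (i→e after a consonant, before a consonant other than r, m, n, p, b, f, v)
  deloni → deluni   (o→u after a consonant, before a nasal)
  deluni → delune   (i→e word-finally)
So the Tavikar cognate is 'delune'.

delune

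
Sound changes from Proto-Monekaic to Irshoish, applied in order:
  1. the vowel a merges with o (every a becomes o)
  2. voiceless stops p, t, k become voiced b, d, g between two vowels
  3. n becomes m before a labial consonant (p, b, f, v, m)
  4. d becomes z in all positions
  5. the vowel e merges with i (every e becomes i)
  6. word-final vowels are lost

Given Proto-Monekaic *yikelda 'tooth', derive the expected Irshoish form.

Irshoish: *yikelda > yikeldo > yigeldo > yigelzo > yigilzo > yigilz  (by vowel merger, intervocalic voicing, unconditioned shift, vowel merger, apocope)

yigilz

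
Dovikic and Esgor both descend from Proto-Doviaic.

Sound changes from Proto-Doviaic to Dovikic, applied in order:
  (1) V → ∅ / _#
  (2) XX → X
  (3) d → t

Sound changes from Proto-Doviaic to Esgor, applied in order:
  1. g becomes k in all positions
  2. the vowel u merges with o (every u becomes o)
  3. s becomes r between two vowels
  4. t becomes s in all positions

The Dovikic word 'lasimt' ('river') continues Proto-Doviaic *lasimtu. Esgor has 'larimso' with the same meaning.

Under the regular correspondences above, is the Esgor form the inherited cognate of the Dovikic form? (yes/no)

yes

Derive the expected Esgor reflex of *lasimtu:
Esgor: *lasimtu
  lasimtu (rule 1 does not apply)
  lasimtu → lasimto   [vowel merger]
  lasimto → larimto   [rhotacism]
  larimto → larimso   [unconditioned shift]
  giving Esgor larimso.
Esgor 'larimso' matches the regular reflex exactly, so the pair is cognate.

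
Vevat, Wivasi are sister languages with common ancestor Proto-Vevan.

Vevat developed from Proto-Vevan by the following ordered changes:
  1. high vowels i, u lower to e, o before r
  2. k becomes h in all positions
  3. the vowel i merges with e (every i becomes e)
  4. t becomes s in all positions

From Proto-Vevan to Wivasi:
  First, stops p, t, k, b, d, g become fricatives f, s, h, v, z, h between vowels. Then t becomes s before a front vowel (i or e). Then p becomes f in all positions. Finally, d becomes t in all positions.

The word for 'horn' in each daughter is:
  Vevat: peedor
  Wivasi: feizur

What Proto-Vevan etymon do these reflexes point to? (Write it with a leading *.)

Position 4: Vevat has d, Wivasi has z. Vevat preserves d here (none of its changes turn any other segment into d), so the proto-segment is *d.
Position 3: Vevat has e, Wivasi has i. Wivasi preserves i here (none of its changes turn any other segment into i), so the proto-segment is *i.
Position 5: Vevat has o, Wivasi has u. Wivasi preserves u here (none of its changes turn any other segment into u), so the proto-segment is *u.
Continuing position by position gives *peidur; check it forward:
Vevat: *peidur > peidor > peedor  (by pre-rhotic lowering, vowel merger)
Wivasi: *peidur
  peidur → peizur   [intervocalic lenition]
  peizur (rule 2 does not apply)
  peizur → feizur   [unconditioned shift]
  feizur (rule 4 does not apply)
  giving Wivasi feizur.
No other proto-form is consistent with every reflex, so the reconstruction is *peidur.

*peidur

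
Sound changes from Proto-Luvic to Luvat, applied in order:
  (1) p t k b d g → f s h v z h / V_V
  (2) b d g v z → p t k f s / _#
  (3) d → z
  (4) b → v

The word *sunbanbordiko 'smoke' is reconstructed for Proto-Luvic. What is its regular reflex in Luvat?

Luvat: *sunbanbordiko
  sunbanbordiko → sunbanbordiho   [intervocalic lenition]
  sunbanbordiho (rule 2 does not apply)
  sunbanbordiho → sunbanborziho   [unconditioned shift]
  sunbanborziho → sunvanvorziho   [unconditioned shift]
  giving Luvat sunvanvorziho.

sunvanvorziho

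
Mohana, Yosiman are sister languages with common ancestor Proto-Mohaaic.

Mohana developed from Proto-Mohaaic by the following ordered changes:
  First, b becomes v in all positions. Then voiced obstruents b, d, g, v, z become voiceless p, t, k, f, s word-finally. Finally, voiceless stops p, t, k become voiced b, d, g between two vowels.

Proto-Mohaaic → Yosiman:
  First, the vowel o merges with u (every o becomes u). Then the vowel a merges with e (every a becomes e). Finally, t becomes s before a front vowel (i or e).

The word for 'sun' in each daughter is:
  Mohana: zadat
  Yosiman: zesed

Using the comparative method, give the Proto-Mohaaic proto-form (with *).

*zatad

Position 4: Mohana has a, Yosiman has e. Mohana preserves a here (none of its changes turn any other segment into a), so the proto-segment is *a.
Position 3: Mohana has d, Yosiman has s. Taking the neighbouring segments as reconstructed: Mohana d could go back to *t or *d; Yosiman s could go back to *t or *s — the one source consistent with every daughter is *t.
Position 5: Mohana has t, Yosiman has d. Yosiman preserves d here (none of its changes turn any other segment into d), so the proto-segment is *d.
Verify the candidate proto-form against each daughter:
Mohana: start from *zatad.
  rule 1: no change — zatad
  rule 2 (final devoicing): zatad → zatat
  rule 3 (intervocalic voicing): zatat → zadat
  ⇒ Mohana zadat
Yosiman: start from *zatad.
  rule 1: no change — zatad
  rule 2 (vowel merger): zatad → zeted
  rule 3 (palatalisation): zeted → zesed
  ⇒ Yosiman zesed
Only *zatad yields all of Mohana zadat, Yosiman zesed.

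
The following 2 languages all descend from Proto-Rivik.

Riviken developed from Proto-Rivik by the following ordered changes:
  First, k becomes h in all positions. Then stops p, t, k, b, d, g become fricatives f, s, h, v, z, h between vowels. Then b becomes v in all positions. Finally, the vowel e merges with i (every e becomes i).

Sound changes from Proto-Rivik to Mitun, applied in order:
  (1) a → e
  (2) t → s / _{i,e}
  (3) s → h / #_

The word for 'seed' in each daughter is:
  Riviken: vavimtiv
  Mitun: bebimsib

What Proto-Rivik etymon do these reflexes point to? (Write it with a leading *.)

Position 8: Riviken has v, Mitun has b. Mitun preserves b here (none of its changes turn any other segment into b), so the proto-segment is *b.
Position 3: Riviken has v, Mitun has b. Mitun preserves b here (none of its changes turn any other segment into b), so the proto-segment is *b.
This points to *babimtib. Verify forward in each daughter:
Riviken: *babimtib > bavimtib > vavimtiv  (by intervocalic lenition, unconditioned shift)
Mitun: *babimtib
  babimtib → bebimtib   [vowel merger]
  bebimtib → bebimsib   [palatalisation]
  bebimsib (rule 3 does not apply)
  giving Mitun bebimsib.
Only *babimtib yields all of Riviken vavimtiv, Mitun bebimsib.

*babimtib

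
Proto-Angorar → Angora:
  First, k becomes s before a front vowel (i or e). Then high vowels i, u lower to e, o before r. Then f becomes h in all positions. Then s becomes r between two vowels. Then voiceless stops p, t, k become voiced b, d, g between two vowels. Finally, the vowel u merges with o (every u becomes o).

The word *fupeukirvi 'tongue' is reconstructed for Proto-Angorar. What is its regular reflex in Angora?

hobeorervi

Angora: *fupeukirvi > fupeusirvi > fupeuservi > hupeuservi > hupeurervi > hubeurervi > hobeorervi  (by palatalisation, pre-rhotic lowering, unconditioned shift, rhotacism, intervocalic voicing, vowel merger)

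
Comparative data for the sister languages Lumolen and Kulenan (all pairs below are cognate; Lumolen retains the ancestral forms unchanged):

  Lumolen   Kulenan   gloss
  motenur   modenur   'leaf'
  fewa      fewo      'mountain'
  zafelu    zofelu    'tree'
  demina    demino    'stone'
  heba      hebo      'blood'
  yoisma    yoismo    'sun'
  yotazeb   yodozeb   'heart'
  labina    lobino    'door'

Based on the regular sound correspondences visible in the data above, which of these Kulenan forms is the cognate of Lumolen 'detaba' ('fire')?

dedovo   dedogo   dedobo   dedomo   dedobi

yotazeb ~ yodozeb — Lumolen t corresponds to Kulenan d between vowels (before a back vowel).
labina ~ lobino — Lumolen a corresponds to Kulenan o after a consonant, before a labial obstruent.
fewa ~ fewo, demina ~ demino — Lumolen a corresponds to Kulenan o word-finally.
Applying these to Lumolen 'detaba':
  detaba → dedaba   (t→d between vowels (before a back vowel))
  dedaba → dedoba   (a→o after a consonant, before a labial obstruent)
  dedoba → dedobo   (a→o word-finally)
So the Kulenan cognate is 'dedobo'.

dedobo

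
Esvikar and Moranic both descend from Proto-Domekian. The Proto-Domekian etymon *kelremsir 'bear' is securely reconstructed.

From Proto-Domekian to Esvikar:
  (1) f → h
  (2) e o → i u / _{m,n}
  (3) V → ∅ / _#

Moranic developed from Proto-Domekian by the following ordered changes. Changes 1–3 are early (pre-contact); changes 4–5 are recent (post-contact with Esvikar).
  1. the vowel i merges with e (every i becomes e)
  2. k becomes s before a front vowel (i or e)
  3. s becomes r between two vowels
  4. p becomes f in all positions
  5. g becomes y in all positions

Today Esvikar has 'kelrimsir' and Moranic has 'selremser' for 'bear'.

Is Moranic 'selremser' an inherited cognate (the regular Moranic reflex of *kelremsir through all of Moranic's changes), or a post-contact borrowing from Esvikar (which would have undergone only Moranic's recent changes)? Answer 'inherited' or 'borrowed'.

If inherited, *kelremsir would pass through all of Moranic's changes:
Moranic: *kelremsir
  kelremsir → kelremser   [vowel merger]
  kelremser → selremser   [palatalisation]
  selremser (rule 3 does not apply)
  selremser (rule 4 does not apply)
  selremser (rule 5 does not apply)
  giving Moranic selremser.
If borrowed from Esvikar 'kelrimsir' after the early changes, it would undergo only the recent ones:
  rule 4 (unconditioned shift): no change (kelrimsir)
  rule 5 (unconditioned shift): no change (kelrimsir)
  ⇒ as a loan: kelrimsir
Moranic 'selremser' matches the inherited outcome exactly, so it is an inherited cognate, not a loan.

inherited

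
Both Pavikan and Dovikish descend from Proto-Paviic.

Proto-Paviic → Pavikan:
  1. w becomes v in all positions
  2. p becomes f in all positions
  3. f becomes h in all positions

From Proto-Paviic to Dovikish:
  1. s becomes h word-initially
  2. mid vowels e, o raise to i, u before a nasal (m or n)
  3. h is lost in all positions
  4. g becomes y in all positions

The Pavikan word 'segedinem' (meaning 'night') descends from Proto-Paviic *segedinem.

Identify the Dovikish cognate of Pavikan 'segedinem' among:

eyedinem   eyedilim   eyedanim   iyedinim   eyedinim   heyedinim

Dovikish: start from *segedinem.
  rule 1 (debuccalisation): segedinem → hegedinem
  rule 2 (pre-nasal raising): hegedinem → hegedinim
  rule 3 (h-loss): hegedinim → egedinim
  rule 4 (unconditioned shift): egedinim → eyedinim
  ⇒ Dovikish eyedinim
Among the options, 'eyedinim' alone shows every Dovikish change applied in order.

eyedinim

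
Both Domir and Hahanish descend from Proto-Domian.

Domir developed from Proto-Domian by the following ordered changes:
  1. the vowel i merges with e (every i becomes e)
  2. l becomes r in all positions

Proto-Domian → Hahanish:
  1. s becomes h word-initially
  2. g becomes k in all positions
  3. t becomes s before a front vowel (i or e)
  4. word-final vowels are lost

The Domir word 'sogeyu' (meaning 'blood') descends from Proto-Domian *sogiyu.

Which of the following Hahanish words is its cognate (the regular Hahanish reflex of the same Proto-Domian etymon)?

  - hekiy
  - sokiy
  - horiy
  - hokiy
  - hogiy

Hahanish: start from *sogiyu.
  rule 1 (debuccalisation): sogiyu → hogiyu
  rule 2 (unconditioned shift): hogiyu → hokiyu
  rule 3: no change — hokiyu
  rule 4 (apocope): hokiyu → hokiy
  ⇒ Hahanish hokiy
The other candidates each miss or misapply at least one Hahanish change.

hokiy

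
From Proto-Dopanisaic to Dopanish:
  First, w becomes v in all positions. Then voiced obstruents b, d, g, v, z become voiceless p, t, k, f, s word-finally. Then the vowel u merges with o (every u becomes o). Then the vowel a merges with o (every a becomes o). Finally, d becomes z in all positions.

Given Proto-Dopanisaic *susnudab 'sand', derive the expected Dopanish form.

Dopanish: *susnudab > susnudap > sosnodap > sosnodop > sosnozop  (by final devoicing, vowel merger, vowel merger, unconditioned shift)

sosnozop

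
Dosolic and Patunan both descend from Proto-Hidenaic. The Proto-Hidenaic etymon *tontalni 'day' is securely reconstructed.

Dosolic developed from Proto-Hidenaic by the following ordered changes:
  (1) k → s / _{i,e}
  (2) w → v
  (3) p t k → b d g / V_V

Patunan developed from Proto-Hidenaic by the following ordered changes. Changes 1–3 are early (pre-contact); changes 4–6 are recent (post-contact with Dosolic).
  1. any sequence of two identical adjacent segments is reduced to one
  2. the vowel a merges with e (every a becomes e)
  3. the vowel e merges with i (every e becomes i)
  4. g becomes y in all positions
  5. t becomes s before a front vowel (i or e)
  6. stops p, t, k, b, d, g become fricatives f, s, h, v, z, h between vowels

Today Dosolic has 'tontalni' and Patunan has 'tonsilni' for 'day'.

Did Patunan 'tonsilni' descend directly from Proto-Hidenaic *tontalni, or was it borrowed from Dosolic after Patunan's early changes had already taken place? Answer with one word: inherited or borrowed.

inherited

If inherited, *tontalni would pass through all of Patunan's changes:
Patunan: *tontalni
  tontalni (rule 1 does not apply)
  tontalni → tontelni   [vowel merger]
  tontelni → tontilni   [vowel merger]
  tontilni (rule 4 does not apply)
  tontilni → tonsilni   [palatalisation]
  tonsilni (rule 6 does not apply)
  giving Patunan tonsilni.
If borrowed from Dosolic 'tontalni' after the early changes, it would undergo only the recent ones:
  rule 4 (unconditioned shift): no change (tontalni)
  rule 5 (palatalisation): no change (tontalni)
  rule 6 (intervocalic lenition): no change (tontalni)
  ⇒ as a loan: tontalni
Patunan 'tonsilni' matches the inherited outcome exactly, so it is an inherited cognate, not a loan.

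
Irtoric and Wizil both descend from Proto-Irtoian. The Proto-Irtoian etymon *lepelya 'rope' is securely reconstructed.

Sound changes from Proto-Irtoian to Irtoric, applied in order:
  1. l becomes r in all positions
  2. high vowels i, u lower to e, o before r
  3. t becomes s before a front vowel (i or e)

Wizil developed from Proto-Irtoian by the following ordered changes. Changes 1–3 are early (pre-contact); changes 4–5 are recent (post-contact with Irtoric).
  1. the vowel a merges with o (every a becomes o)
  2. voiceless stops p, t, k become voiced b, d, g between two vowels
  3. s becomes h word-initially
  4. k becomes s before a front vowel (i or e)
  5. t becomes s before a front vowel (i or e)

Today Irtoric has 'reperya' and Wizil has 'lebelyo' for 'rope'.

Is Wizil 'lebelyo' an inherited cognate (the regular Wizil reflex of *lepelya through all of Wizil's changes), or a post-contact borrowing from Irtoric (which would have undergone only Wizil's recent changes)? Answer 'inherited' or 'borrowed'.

inherited

If inherited, *lepelya would pass through all of Wizil's changes:
Wizil: *lepelya > lepelyo > lebelyo  (by vowel merger, intervocalic voicing)
If borrowed from Irtoric 'reperya' after the early changes, it would undergo only the recent ones:
  rule 4 (palatalisation): no change (reperya)
  rule 5 (palatalisation): no change (reperya)
  ⇒ as a loan: reperya
Wizil 'lebelyo' matches the inherited outcome exactly, so it is an inherited cognate, not a loan.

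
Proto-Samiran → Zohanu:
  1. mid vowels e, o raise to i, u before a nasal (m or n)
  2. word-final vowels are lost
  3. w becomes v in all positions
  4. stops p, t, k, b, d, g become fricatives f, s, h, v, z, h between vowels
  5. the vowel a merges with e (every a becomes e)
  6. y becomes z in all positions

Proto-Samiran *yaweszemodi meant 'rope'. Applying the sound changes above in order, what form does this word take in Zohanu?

zeveszimod

Zohanu: start from *yaweszemodi.
  rule 1 (pre-nasal raising): yaweszemodi → yaweszimodi
  rule 2 (apocope): yaweszimodi → yaweszimod
  rule 3 (unconditioned shift): yaweszimod → yaveszimod
  rule 4: no change — yaveszimod
  rule 5 (vowel merger): yaveszimod → yeveszimod
  rule 6 (unconditioned shift): yeveszimod → zeveszimod
  ⇒ Zohanu zeveszimod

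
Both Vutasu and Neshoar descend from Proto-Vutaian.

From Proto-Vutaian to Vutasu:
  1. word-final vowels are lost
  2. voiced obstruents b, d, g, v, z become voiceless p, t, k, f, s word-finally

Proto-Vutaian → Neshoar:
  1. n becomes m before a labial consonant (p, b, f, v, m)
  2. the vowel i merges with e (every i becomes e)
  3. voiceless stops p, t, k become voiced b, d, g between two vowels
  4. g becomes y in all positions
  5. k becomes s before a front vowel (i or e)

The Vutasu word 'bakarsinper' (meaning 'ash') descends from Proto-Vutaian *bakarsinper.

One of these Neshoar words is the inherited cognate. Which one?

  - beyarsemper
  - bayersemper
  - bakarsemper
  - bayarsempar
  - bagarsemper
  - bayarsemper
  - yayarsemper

bayarsemper

Neshoar: *bakarsinper
  bakarsinper → bakarsimper   [nasal place assimilation]
  bakarsimper → bakarsemper   [vowel merger]
  bakarsemper → bagarsemper   [intervocalic voicing]
  bagarsemper → bayarsemper   [unconditioned shift]
  bayarsemper (rule 5 does not apply)
  giving Neshoar bayarsemper.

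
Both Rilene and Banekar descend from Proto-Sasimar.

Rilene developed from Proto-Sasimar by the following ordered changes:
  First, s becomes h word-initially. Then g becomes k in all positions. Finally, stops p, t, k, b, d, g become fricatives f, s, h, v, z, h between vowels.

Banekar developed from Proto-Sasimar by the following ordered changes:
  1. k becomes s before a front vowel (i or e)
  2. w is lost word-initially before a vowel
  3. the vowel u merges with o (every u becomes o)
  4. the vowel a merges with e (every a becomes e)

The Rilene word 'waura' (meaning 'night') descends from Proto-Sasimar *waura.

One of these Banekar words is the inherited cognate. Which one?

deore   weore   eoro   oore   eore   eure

Banekar: *waura
  waura (rule 1 does not apply)
  waura → aura   [glide loss]
  aura → aora   [vowel merger]
  aora → eore   [vowel merger]
  giving Banekar eore.

eore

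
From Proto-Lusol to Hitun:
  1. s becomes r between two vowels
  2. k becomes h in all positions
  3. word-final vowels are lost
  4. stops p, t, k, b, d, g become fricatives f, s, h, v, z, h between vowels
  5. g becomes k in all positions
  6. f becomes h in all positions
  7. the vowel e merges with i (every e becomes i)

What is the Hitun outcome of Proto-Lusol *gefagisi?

Hitun: start from *gefagisi.
  rule 1 (rhotacism): gefagisi → gefagiri
  rule 2: no change — gefagiri
  rule 3 (apocope): gefagiri → gefagir
  rule 4 (intervocalic lenition): gefagir → gefahir
  rule 5 (unconditioned shift): gefahir → kefahir
  rule 6 (unconditioned shift): kefahir → kehahir
  rule 7 (vowel merger): kehahir → kihahir
  ⇒ Hitun kihahir

kihahir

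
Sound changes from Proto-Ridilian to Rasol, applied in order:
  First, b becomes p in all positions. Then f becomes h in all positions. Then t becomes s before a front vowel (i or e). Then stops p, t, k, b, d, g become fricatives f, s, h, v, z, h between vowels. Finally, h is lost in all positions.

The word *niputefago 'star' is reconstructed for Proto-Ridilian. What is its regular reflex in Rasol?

nifuseao

Rasol: start from *niputefago.
  rule 1: no change — niputefago
  rule 2 (unconditioned shift): niputefago → niputehago
  rule 3 (palatalisation): niputehago → nipusehago
  rule 4 (intervocalic lenition): nipusehago → nifusehaho
  rule 5 (h-loss): nifusehaho → nifuseao
  ⇒ Rasol nifuseao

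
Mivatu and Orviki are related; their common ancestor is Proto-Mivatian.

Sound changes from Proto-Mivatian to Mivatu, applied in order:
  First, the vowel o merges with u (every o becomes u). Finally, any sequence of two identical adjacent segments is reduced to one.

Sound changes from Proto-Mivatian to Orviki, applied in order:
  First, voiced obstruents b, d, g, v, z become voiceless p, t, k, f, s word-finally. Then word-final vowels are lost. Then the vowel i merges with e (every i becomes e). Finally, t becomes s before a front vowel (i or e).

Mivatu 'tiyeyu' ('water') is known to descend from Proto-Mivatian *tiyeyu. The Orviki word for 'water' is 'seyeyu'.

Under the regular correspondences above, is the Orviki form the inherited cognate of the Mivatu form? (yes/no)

no

Derive the expected Orviki reflex of *tiyeyu:
Orviki: *tiyeyu
  tiyeyu (rule 1 does not apply)
  tiyeyu → tiyey   [apocope]
  tiyey → teyey   [vowel merger]
  teyey → seyey   [palatalisation]
  giving Orviki seyey.
The regular Orviki reflex would be 'seyey', but the attested form is 'seyeyu'. The correspondence is irregular, so they are not cognates (the Orviki form has a different source).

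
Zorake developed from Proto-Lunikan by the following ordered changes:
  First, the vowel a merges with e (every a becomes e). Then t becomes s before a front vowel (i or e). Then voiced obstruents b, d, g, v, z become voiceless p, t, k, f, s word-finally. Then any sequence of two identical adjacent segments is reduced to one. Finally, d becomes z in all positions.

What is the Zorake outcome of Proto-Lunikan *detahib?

Zorake: *detahib > detehib > desehib > desehip > zesehip  (by vowel merger, palatalisation, final devoicing, unconditioned shift)

zesehip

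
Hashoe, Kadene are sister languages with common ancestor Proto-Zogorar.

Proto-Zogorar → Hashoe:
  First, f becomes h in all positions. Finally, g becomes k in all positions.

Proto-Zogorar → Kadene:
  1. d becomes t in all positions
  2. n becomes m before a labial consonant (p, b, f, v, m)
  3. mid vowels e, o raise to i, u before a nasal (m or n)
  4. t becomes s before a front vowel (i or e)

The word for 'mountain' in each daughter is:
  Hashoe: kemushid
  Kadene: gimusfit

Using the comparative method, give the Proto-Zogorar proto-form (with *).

*gemusfid

Position 2: Hashoe has e, Kadene has i. Hashoe preserves e here (none of its changes turn any other segment into e), so the proto-segment is *e.
Position 1: Hashoe has k, Kadene has g. Kadene preserves g here (none of its changes turn any other segment into g), so the proto-segment is *g.
Verify the candidate proto-form against each daughter:
Hashoe: *gemusfid
  gemusfid → gemushid   [unconditioned shift]
  gemushid → kemushid   [unconditioned shift]
  giving Hashoe kemushid.
Kadene: *gemusfid > gemusfit > gimusfit  (by unconditioned shift, pre-nasal raising)
*gemusfid is the unique common source.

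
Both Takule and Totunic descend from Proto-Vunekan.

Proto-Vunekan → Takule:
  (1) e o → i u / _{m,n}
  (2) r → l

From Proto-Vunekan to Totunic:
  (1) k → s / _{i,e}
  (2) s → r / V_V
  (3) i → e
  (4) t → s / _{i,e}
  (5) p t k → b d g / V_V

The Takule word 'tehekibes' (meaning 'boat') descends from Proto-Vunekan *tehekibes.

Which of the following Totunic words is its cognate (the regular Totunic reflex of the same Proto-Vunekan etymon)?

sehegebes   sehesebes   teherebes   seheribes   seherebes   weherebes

seherebes

Totunic: *tehekibes > tehesibes > teheribes > teherebes > seherebes  (by palatalisation, rhotacism, vowel merger, palatalisation)
The other candidates each miss or misapply at least one Totunic change.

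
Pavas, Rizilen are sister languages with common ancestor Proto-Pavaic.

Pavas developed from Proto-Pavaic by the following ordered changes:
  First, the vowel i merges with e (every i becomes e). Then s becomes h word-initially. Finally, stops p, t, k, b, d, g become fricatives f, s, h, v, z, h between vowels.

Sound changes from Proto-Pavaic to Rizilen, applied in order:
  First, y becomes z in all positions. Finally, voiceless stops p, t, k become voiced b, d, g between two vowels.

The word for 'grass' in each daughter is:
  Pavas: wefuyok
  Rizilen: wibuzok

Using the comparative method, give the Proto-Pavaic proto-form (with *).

Position 3: Pavas has f, Rizilen has b. Taking the neighbouring segments as reconstructed: Pavas f could go back to *p or *f; Rizilen b could go back to *p or *b — the one source consistent with every daughter is *p.
Position 5: Pavas has y, Rizilen has z. Pavas preserves y here (none of its changes turn any other segment into y), so the proto-segment is *y.
This points to *wipuyok. Verify forward in each daughter:
Pavas: *wipuyok
  wipuyok → wepuyok   [vowel merger]
  wepuyok (rule 2 does not apply)
  wepuyok → wefuyok   [intervocalic lenition]
  giving Pavas wefuyok.
Rizilen: *wipuyok
  wipuyok → wipuzok   [unconditioned shift]
  wipuzok → wibuzok   [intervocalic voicing]
  giving Rizilen wibuzok.
*wipuyok is the unique common source.

*wipuyok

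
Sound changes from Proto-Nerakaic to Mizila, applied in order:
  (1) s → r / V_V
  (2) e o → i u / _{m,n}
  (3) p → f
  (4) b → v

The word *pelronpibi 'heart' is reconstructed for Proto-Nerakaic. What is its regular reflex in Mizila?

felrunfivi

Mizila: *pelronpibi
  pelronpibi (rule 1 does not apply)
  pelronpibi → pelrunpibi   [pre-nasal raising]
  pelrunpibi → felrunfibi   [unconditioned shift]
  felrunfibi → felrunfivi   [unconditioned shift]
  giving Mizila felrunfivi.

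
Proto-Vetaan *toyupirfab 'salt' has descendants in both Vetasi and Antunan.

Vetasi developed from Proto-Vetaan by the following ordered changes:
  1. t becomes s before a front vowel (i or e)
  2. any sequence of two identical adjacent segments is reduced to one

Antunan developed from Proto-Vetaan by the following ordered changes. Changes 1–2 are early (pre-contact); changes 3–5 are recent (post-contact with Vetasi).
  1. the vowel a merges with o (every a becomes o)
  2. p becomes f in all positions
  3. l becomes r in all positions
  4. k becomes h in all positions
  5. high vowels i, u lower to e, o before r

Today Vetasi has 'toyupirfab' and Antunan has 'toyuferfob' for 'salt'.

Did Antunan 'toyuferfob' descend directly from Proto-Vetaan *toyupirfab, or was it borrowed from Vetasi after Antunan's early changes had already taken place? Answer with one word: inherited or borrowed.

If inherited, *toyupirfab would pass through all of Antunan's changes:
Antunan: *toyupirfab > toyupirfob > toyufirfob > toyuferfob  (by vowel merger, unconditioned shift, pre-rhotic lowering)
If borrowed from Vetasi 'toyupirfab' after the early changes, it would undergo only the recent ones:
  rule 3 (unconditioned shift): no change (toyupirfab)
  rule 4 (unconditioned shift): no change (toyupirfab)
  rule 5 (pre-rhotic lowering): toyupirfab → toyuperfab
  ⇒ as a loan: toyuperfab
Antunan 'toyuferfob' matches the inherited outcome exactly, so it is an inherited cognate, not a loan.

inherited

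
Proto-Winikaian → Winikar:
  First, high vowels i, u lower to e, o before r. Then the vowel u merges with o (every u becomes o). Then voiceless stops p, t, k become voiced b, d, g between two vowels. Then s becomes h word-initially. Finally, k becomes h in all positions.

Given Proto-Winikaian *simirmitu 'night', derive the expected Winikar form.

himermido

Winikar: start from *simirmitu.
  rule 1 (pre-rhotic lowering): simirmitu → simermitu
  rule 2 (vowel merger): simermitu → simermito
  rule 3 (intervocalic voicing): simermito → simermido
  rule 4 (debuccalisation): simermido → himermido
  rule 5: no change — himermido
  ⇒ Winikar himermido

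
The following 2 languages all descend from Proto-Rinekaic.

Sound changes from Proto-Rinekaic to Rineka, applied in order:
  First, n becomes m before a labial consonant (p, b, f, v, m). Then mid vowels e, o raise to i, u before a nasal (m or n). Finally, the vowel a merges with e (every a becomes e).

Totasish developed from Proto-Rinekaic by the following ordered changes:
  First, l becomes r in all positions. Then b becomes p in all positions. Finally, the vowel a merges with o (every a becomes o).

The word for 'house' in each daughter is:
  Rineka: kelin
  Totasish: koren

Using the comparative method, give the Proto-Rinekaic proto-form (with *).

*kalen

Position 3: Rineka has l, Totasish has r. Rineka preserves l here (none of its changes turn any other segment into l), so the proto-segment is *l.
Position 2: Rineka has e, Totasish has o. Taking the neighbouring segments as reconstructed: Rineka e could go back to *a or *e; Totasish o could go back to *a or *o — the one source consistent with every daughter is *a.
Position 4: Rineka has i, Totasish has e. Totasish preserves e here (none of its changes turn any other segment into e), so the proto-segment is *e.
Continuing position by position gives *kalen; check it forward:
Rineka: start from *kalen.
  rule 1: no change — kalen
  rule 2 (pre-nasal raising): kalen → kalin
  rule 3 (vowel merger): kalin → kelin
  ⇒ Rineka kelin
Totasish: *kalen
  kalen → karen   [unconditioned shift]
  karen (rule 2 does not apply)
  karen → koren   [vowel merger]
  giving Totasish koren.
*kalen is the unique common source.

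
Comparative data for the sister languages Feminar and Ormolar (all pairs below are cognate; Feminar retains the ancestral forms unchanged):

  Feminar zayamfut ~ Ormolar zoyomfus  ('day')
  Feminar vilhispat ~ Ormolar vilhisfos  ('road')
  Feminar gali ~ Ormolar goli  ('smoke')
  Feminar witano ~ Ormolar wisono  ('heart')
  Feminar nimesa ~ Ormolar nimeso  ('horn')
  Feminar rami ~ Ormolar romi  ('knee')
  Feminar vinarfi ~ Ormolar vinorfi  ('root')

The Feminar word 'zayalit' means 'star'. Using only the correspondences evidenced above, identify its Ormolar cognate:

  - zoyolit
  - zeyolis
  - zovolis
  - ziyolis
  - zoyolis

zayamfut ~ zoyomfus, vilhispat ~ vilhisfos — Feminar a corresponds to Ormolar o after a consonant, before a consonant other than r, m, n, p, b, f, v.
zayamfut ~ zoyomfus, vilhispat ~ vilhisfos — Feminar t corresponds to Ormolar s word-finally.
Applying these to Feminar 'zayalit':
  zayalit → zoyalit   (a→o after a consonant, before a consonant other than r, m, n, p, b, f, v)
  zoyalit → zoyolit   (a→o after a consonant, before a consonant other than r, m, n, p, b, f, v)
  zoyolit → zoyolis   (t→s word-finally)
So the Ormolar cognate is 'zoyolis'.

zoyolis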